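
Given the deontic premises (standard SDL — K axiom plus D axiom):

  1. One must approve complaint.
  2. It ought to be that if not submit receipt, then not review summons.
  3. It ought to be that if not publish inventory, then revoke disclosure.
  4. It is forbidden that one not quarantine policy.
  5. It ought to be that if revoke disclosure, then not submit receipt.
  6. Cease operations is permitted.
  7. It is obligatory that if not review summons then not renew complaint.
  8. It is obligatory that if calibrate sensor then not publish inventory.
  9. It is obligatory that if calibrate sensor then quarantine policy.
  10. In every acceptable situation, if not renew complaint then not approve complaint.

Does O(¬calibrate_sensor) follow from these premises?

Yes

Premise 1 gives O(approve_complaint).
Premise 10, O(¬renew_complaint → ¬approve_complaint), contraposes to O(approve_complaint → renew_complaint); with O(approve_complaint) we get O(renew_complaint).
Premise 7, O(¬review_summons → ¬renew_complaint), contraposes to O(renew_complaint → review_summons); with O(renew_complaint) we get O(review_summons).
Premise 2 is O(¬submit_receipt → ¬review_summons); contrapositively O(review_summons → submit_receipt). Since O(review_summons) holds, K gives O(submit_receipt).
Premise 5 is O(revoke_disclosure → ¬submit_receipt); contrapositively O(submit_receipt → ¬revoke_disclosure). Since O(submit_receipt) holds, K gives O(¬revoke_disclosure).
The contrapositive of premise 3 (O(¬publish_inventory → revoke_disclosure)) is O(¬revoke_disclosure → publish_inventory), and O(¬revoke_disclosure) is already established, so O(publish_inventory).
The contrapositive of premise 8 (O(calibrate_sensor → ¬publish_inventory)) is O(publish_inventory → ¬calibrate_sensor), and O(publish_inventory) is already established, so O(¬calibrate_sensor).
Premises 4, 6, 9 do not contribute to this derivation.
So O(¬calibrate_sensor) follows.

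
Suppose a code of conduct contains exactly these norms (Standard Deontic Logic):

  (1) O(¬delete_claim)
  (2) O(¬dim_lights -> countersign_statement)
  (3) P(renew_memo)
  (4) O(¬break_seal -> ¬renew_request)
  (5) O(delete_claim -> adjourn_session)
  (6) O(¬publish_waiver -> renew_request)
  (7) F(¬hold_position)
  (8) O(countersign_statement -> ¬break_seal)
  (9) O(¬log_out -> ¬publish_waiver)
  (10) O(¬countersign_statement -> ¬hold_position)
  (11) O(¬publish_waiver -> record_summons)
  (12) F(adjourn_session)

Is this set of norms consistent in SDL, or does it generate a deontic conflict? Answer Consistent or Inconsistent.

Premise 5 is O(delete_claim -> adjourn_session), but O(delete_claim) is not derivable from the premises, so it does not yield O(adjourn_session).
So O(adjourn_session) is not derivable, and the apparent clash with O(¬adjourn_session) does not arise.
A world satisfying every obligation exists (e.g. adjourn_session=false, break_seal=false, countersign_statement=true, delete_claim=false, dim_lights=false, hold_position=true, log_out=true, publish_waiver=true, record_summons=false, renew_memo=false, renew_request=false); no atom is both obligatory and forbidden, so the set is consistent.

Consistent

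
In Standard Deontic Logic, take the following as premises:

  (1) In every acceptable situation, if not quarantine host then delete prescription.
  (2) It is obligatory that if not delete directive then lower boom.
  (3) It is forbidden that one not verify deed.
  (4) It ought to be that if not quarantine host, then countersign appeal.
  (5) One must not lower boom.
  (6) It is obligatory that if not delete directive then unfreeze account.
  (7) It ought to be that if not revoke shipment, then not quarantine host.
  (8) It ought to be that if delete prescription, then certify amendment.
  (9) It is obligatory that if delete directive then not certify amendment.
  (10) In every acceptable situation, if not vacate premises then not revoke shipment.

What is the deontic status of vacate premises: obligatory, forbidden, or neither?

Premise 5 is F(lower_boom), i.e. O(¬lower_boom).
The contrapositive of premise 2 (O(¬delete_directive → lower_boom)) is O(¬lower_boom → delete_directive), and O(¬lower_boom) is already established, so O(delete_directive).
Premise 9 is O(delete_directive → ¬certify_amendment); since O(delete_directive), deontic closure gives O(¬certify_amendment).
Premise 8, O(delete_prescription → certify_amendment), contraposes to O(¬certify_amendment → ¬delete_prescription); with O(¬certify_amendment) we get O(¬delete_prescription).
Premise 1, O(¬quarantine_host → delete_prescription), contraposes to O(¬delete_prescription → quarantine_host); with O(¬delete_prescription) we get O(quarantine_host).
Premise 7, O(¬revoke_shipment → ¬quarantine_host), contraposes to O(quarantine_host → revoke_shipment); with O(quarantine_host) we get O(revoke_shipment).
The contrapositive of premise 10 (O(¬vacate_premises → ¬revoke_shipment)) is O(revoke_shipment → vacate_premises), and O(revoke_shipment) is already established, so O(vacate_premises).
Premises 3, 4, 6 do not contribute to this derivation.
Hence vacate_premises is obligatory.

Obligatory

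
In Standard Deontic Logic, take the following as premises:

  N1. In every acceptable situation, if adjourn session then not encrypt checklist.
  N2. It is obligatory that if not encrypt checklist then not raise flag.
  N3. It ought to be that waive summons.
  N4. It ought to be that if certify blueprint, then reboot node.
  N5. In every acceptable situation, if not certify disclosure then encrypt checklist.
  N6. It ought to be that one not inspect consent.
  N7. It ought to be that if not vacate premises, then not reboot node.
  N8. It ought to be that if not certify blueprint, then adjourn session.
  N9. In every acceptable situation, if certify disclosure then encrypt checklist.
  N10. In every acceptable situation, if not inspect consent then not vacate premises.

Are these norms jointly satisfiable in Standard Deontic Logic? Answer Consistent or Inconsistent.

Premises 5 and 9 are O(¬certify_disclosure → encrypt_checklist) and O(certify_disclosure → encrypt_checklist); every ideal world satisfies ¬certify_disclosure or certify_disclosure, so in either case encrypt_checklist holds — hence O(encrypt_checklist).
Premise 1 is O(adjourn_session → ¬encrypt_checklist); contrapositively O(encrypt_checklist → ¬adjourn_session). Since O(encrypt_checklist) holds, K gives O(¬adjourn_session).
Premise 8, O(¬certify_blueprint → adjourn_session), contraposes to O(¬adjourn_session → certify_blueprint); with O(¬adjourn_session) we get O(certify_blueprint).
With premise 4, O(certify_blueprint → reboot_node), the K-axiom yields O(reboot_node).
Premise 7, O(¬vacate_premises → ¬reboot_node), contraposes to O(reboot_node → vacate_premises); with O(reboot_node) we get O(vacate_premises).
Premise 10 is O(¬inspect_consent → ¬vacate_premises); contrapositively O(vacate_premises → inspect_consent). Since O(vacate_premises) holds, K gives O(inspect_consent).
Yet premise 6 states O(¬inspect_consent).
We now have both O(inspect_consent) and O(¬inspect_consent) — inspect_consent is simultaneously obligatory and forbidden, violating the D-axiom.

Inconsistent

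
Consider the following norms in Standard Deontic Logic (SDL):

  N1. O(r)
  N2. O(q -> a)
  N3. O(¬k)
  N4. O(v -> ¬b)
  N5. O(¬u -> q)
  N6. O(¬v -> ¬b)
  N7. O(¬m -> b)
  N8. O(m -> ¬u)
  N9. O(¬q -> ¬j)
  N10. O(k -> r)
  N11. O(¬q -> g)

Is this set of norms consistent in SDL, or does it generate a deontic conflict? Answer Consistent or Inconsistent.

Consistent

Premise 10 is O(k -> r); even if O(r) held, inferring O(k) would be affirming the consequent — invalid.
So O(k) is not derivable, and the apparent clash with O(¬k) does not arise.
A world satisfying every obligation exists (e.g. a=true, b=false, g=false, j=false, k=false, m=true, q=true, r=true, u=false, v=false); no atom is both obligatory and forbidden, so the set is consistent.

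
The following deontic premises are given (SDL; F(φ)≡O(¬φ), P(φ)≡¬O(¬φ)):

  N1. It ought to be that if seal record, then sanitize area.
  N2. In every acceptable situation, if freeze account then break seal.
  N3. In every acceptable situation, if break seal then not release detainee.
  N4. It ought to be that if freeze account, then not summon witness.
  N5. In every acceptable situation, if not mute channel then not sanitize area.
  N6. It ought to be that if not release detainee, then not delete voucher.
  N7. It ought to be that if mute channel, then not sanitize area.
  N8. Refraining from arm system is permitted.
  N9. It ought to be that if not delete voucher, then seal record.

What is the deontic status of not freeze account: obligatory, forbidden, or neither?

By case analysis on ¬mute_channel: premise 5 gives O(¬mute_channel → ¬sanitize_area) and premise 7 gives O(mute_channel → ¬sanitize_area), so O(¬sanitize_area) either way.
The contrapositive of premise 1 (O(seal_record → sanitize_area)) is O(¬sanitize_area → ¬seal_record), and O(¬sanitize_area) is already established, so O(¬seal_record).
The contrapositive of premise 9 (O(¬delete_voucher → seal_record)) is O(¬seal_record → delete_voucher), and O(¬seal_record) is already established, so O(delete_voucher).
Premise 6 is O(¬release_detainee → ¬delete_voucher); contrapositively O(delete_voucher → release_detainee). Since O(delete_voucher) holds, K gives O(release_detainee).
Premise 3, O(break_seal → ¬release_detainee), contraposes to O(release_detainee → ¬break_seal); with O(release_detainee) we get O(¬break_seal).
Premise 2 is O(freeze_account → break_seal); contrapositively O(¬break_seal → ¬freeze_account). Since O(¬break_seal) holds, K gives O(¬freeze_account).
Premises 4, 8 do not contribute to this derivation.
Hence ¬freeze_account is obligatory.

Obligatory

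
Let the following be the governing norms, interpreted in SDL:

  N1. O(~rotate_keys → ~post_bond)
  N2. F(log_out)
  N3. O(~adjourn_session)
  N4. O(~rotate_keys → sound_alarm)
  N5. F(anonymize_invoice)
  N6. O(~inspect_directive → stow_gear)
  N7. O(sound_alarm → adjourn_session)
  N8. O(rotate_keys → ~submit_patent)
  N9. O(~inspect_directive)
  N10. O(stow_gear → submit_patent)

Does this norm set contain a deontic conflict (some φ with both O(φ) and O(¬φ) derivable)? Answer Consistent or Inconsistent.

Premise 3 gives O(~adjourn_session).
Premise 7 is O(sound_alarm → adjourn_session); contrapositively O(~adjourn_session → ~sound_alarm). Since O(~adjourn_session) holds, K gives O(~sound_alarm).
Premise 4, O(~rotate_keys → sound_alarm), contraposes to O(~sound_alarm → rotate_keys); with O(~sound_alarm) we get O(rotate_keys).
With premise 8, O(rotate_keys → ~submit_patent), the K-axiom yields O(~submit_patent).
Premise 10 is O(stow_gear → submit_patent); contrapositively O(~submit_patent → ~stow_gear). Since O(~submit_patent) holds, K gives O(~stow_gear).
The contrapositive of premise 6 (O(~inspect_directive → stow_gear)) is O(~stow_gear → inspect_directive), and O(~stow_gear) is already established, so O(inspect_directive).
Yet premise 9 states O(~inspect_directive).
We now have both O(inspect_directive) and O(~inspect_directive) — inspect_directive is simultaneously obligatory and forbidden, violating the D-axiom.

Inconsistent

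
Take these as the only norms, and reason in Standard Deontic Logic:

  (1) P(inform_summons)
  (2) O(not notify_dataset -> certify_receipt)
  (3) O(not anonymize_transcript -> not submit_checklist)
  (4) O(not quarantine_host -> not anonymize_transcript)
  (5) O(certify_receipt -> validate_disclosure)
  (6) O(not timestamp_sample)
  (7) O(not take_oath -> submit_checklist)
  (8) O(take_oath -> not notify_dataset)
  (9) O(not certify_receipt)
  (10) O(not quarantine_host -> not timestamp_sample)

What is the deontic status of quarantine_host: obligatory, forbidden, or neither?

Obligatory

Premise 9 gives O(not certify_receipt).
Premise 2, O(not notify_dataset -> certify_receipt), contraposes to O(not certify_receipt -> notify_dataset); with O(not certify_receipt) we get O(notify_dataset).
Premise 8, O(take_oath -> not notify_dataset), contraposes to O(notify_dataset -> not take_oath); with O(notify_dataset) we get O(not take_oath).
Applying K to premise 7 (O(not take_oath -> submit_checklist)) and O(not take_oath) yields O(submit_checklist).
Premise 3, O(not anonymize_transcript -> not submit_checklist), contraposes to O(submit_checklist -> anonymize_transcript); with O(submit_checklist) we get O(anonymize_transcript).
Premise 4, O(not quarantine_host -> not anonymize_transcript), contraposes to O(anonymize_transcript -> quarantine_host); with O(anonymize_transcript) we get O(quarantine_host).
Premises 1, 5, 6, 10 do not contribute to this derivation.
Hence quarantine_host is obligatory.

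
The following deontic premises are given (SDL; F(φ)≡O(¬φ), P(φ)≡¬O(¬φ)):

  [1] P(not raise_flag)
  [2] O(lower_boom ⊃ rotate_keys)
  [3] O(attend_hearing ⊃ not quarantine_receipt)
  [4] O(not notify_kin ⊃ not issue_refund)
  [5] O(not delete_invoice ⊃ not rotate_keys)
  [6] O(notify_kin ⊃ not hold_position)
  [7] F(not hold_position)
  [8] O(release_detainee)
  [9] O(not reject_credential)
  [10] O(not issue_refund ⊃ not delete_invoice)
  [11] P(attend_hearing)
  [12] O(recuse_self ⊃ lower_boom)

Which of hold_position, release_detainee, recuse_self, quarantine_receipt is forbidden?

Premise 7 is F(not hold_position), i.e. O(hold_position).
Premise 6, O(notify_kin ⊃ not hold_position), contraposes to O(hold_position ⊃ not notify_kin); with O(hold_position) we get O(not notify_kin).
Premise 4 is O(not notify_kin ⊃ not issue_refund); since O(not notify_kin), deontic closure gives O(not issue_refund).
From O(not issue_refund) and premise 10, O(not issue_refund ⊃ not delete_invoice), we obtain O(not delete_invoice).
From O(not delete_invoice) and premise 5, O(not delete_invoice ⊃ not rotate_keys), we obtain O(not rotate_keys).
Premise 2, O(lower_boom ⊃ rotate_keys), contraposes to O(not rotate_keys ⊃ not lower_boom); with O(not rotate_keys) we get O(not lower_boom).
Premise 12, O(recuse_self ⊃ lower_boom), contraposes to O(not lower_boom ⊃ not recuse_self); with O(not lower_boom) we get O(not recuse_self).
So O(not recuse_self) holds, i.e. recuse_self is forbidden. None of the other listed options is forbidden under the premises.

recuse_self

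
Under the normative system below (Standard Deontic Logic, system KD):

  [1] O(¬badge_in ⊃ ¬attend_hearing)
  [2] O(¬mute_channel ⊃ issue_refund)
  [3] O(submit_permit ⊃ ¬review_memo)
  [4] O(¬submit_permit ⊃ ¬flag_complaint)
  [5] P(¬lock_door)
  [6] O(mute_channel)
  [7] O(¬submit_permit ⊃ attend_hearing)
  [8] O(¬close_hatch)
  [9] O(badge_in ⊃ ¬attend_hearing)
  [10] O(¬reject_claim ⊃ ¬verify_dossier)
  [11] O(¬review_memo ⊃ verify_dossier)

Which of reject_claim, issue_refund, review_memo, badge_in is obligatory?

Premises 1 and 9 cover both cases: O(¬badge_in ⊃ ¬attend_hearing) and O(badge_in ⊃ ¬attend_hearing). Since ¬badge_in ∨ badge_in is a tautology, O(¬attend_hearing) follows.
Premise 7 is O(¬submit_permit ⊃ attend_hearing); contrapositively O(¬attend_hearing ⊃ submit_permit). Since O(¬attend_hearing) holds, K gives O(submit_permit).
From O(submit_permit) and premise 3, O(submit_permit ⊃ ¬review_memo), we obtain O(¬review_memo).
From O(¬review_memo) and premise 11, O(¬review_memo ⊃ verify_dossier), we obtain O(verify_dossier).
Premise 10 is O(¬reject_claim ⊃ ¬verify_dossier); contrapositively O(verify_dossier ⊃ reject_claim). Since O(verify_dossier) holds, K gives O(reject_claim).
So O(reject_claim) holds — reject_claim is obligatory. None of the other listed options is made obligatory by any chain of premises.

reject_claim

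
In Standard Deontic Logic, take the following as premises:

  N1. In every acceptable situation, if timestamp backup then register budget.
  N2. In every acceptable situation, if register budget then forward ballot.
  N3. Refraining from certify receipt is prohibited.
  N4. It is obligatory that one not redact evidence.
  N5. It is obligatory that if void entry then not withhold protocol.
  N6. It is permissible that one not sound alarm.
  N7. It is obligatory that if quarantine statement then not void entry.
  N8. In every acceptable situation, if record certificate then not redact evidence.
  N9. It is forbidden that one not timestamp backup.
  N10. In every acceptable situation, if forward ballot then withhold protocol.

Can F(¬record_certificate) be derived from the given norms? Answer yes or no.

No

Premise 8 is O(record_certificate → ¬redact_evidence); even if O(¬redact_evidence) held, inferring O(record_certificate) would be affirming the consequent — invalid.
No other premise forces O(record_certificate). An ideal world satisfying every premise can still have ¬record_certificate true, so F(¬record_certificate) is not derivable.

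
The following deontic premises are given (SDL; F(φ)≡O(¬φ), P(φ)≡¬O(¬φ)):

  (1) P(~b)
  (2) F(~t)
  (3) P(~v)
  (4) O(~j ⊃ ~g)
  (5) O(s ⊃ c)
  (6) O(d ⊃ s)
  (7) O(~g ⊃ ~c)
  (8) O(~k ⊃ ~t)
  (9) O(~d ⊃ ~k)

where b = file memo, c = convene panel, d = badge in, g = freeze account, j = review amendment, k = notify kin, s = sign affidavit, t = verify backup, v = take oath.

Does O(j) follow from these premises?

Yes

F(~t) at premise 2 means O(t).
The contrapositive of premise 8 (O(~k ⊃ ~t)) is O(t ⊃ k), and O(t) is already established, so O(k).
The contrapositive of premise 9 (O(~d ⊃ ~k)) is O(k ⊃ d), and O(k) is already established, so O(d).
With premise 6, O(d ⊃ s), the K-axiom yields O(s).
Premise 5 is O(s ⊃ c); since O(s), deontic closure gives O(c).
Premise 7, O(~g ⊃ ~c), contraposes to O(c ⊃ g); with O(c) we get O(g).
Premise 4, O(~j ⊃ ~g), contraposes to O(g ⊃ j); with O(g) we get O(j).
Premises 1, 3 do not contribute to this derivation.
So O(j) follows.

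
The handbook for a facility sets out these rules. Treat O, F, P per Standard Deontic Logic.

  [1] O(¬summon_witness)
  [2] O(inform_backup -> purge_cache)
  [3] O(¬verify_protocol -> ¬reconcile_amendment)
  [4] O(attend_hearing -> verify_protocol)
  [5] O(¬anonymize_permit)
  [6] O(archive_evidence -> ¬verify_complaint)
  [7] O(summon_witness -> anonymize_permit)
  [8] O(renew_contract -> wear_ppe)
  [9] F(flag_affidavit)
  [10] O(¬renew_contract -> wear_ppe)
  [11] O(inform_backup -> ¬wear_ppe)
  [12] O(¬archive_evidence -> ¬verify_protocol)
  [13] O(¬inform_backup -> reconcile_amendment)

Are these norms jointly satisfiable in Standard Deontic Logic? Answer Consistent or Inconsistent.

Premise 7 is O(summon_witness -> anonymize_permit), but O(summon_witness) is not derivable from the premises, so it does not yield O(anonymize_permit).
So O(anonymize_permit) is not derivable, and the apparent clash with O(¬anonymize_permit) does not arise.
A world satisfying every obligation exists (e.g. anonymize_permit=false, archive_evidence=true, attend_hearing=false, flag_affidavit=false, inform_backup=false, purge_cache=false, reconcile_amendment=true, renew_contract=false, summon_witness=false, verify_complaint=false, verify_protocol=true, wear_ppe=true); no atom is both obligatory and forbidden, so the set is consistent.

Consistent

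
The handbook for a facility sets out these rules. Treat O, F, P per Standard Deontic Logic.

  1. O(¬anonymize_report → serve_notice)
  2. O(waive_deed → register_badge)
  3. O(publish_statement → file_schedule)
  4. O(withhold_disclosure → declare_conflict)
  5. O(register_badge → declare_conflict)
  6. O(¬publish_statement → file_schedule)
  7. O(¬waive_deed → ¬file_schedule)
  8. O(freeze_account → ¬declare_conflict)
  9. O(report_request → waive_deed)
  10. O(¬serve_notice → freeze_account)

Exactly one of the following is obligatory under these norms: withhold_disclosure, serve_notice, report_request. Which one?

By case analysis on ¬publish_statement: premise 6 gives O(¬publish_statement → file_schedule) and premise 3 gives O(publish_statement → file_schedule), so O(file_schedule) either way.
Premise 7, O(¬waive_deed → ¬file_schedule), contraposes to O(file_schedule → waive_deed); with O(file_schedule) we get O(waive_deed).
From O(waive_deed) and premise 2, O(waive_deed → register_badge), we obtain O(register_badge).
With premise 5, O(register_badge → declare_conflict), the K-axiom yields O(declare_conflict).
Premise 8 is O(freeze_account → ¬declare_conflict); contrapositively O(declare_conflict → ¬freeze_account). Since O(declare_conflict) holds, K gives O(¬freeze_account).
Premise 10, O(¬serve_notice → freeze_account), contraposes to O(¬freeze_account → serve_notice); with O(¬freeze_account) we get O(serve_notice).
So O(serve_notice) holds — serve_notice is obligatory. None of the other listed options is made obligatory by any chain of premises.

serve_notice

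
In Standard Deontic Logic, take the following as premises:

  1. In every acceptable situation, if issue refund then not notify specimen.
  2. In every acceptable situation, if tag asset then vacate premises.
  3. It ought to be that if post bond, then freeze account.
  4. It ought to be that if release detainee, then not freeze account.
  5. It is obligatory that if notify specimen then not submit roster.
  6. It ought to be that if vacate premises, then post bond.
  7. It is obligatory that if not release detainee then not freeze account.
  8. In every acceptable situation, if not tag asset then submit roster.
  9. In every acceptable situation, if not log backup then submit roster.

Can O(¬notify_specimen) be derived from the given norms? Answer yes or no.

Premises 7 and 4 are O(¬release_detainee → ¬freeze_account) and O(release_detainee → ¬freeze_account); every ideal world satisfies ¬release_detainee or release_detainee, so in either case ¬freeze_account holds — hence O(¬freeze_account).
The contrapositive of premise 3 (O(post_bond → freeze_account)) is O(¬freeze_account → ¬post_bond), and O(¬freeze_account) is already established, so O(¬post_bond).
The contrapositive of premise 6 (O(vacate_premises → post_bond)) is O(¬post_bond → ¬vacate_premises), and O(¬post_bond) is already established, so O(¬vacate_premises).
The contrapositive of premise 2 (O(tag_asset → vacate_premises)) is O(¬vacate_premises → ¬tag_asset), and O(¬vacate_premises) is already established, so O(¬tag_asset).
From O(¬tag_asset) and premise 8, O(¬tag_asset → submit_roster), we obtain O(submit_roster).
Premise 5, O(notify_specimen → ¬submit_roster), contraposes to O(submit_roster → ¬notify_specimen); with O(submit_roster) we get O(¬notify_specimen).
Premises 1, 9 do not contribute to this derivation.
So O(¬notify_specimen) follows.

Yes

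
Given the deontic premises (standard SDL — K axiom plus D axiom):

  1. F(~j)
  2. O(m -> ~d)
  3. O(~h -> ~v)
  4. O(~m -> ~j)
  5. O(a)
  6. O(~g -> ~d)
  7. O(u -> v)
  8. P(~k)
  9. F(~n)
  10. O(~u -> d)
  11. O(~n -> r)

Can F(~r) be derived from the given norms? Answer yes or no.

No

Premise 11 is O(~n -> r), but O(~n) is not derivable from the premises, so it does not yield O(r).
No other premise forces O(r). An ideal world satisfying every premise can still have ~r true, so F(~r) is not derivable.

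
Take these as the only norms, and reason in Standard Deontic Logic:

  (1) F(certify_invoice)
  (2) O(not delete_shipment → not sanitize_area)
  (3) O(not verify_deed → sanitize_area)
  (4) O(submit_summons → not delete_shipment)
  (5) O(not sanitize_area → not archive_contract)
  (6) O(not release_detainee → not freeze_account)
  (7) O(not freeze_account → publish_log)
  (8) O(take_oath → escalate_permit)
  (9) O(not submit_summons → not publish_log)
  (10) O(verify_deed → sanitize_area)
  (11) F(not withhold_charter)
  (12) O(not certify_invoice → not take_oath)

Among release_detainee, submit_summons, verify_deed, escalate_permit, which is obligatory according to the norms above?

Premises 3 and 10 cover both cases: O(not verify_deed → sanitize_area) and O(verify_deed → sanitize_area). Since not verify_deed ∨ verify_deed is a tautology, O(sanitize_area) follows.
Premise 2, O(not delete_shipment → not sanitize_area), contraposes to O(sanitize_area → delete_shipment); with O(sanitize_area) we get O(delete_shipment).
Premise 4 is O(submit_summons → not delete_shipment); contrapositively O(delete_shipment → not submit_summons). Since O(delete_shipment) holds, K gives O(not submit_summons).
Premise 9 is O(not submit_summons → not publish_log); since O(not submit_summons), deontic closure gives O(not publish_log).
Premise 7 is O(not freeze_account → publish_log); contrapositively O(not publish_log → freeze_account). Since O(not publish_log) holds, K gives O(freeze_account).
The contrapositive of premise 6 (O(not release_detainee → not freeze_account)) is O(freeze_account → release_detainee), and O(freeze_account) is already established, so O(release_detainee).
So O(release_detainee) holds — release_detainee is obligatory. None of the other listed options is made obligatory by any chain of premises.

release_detainee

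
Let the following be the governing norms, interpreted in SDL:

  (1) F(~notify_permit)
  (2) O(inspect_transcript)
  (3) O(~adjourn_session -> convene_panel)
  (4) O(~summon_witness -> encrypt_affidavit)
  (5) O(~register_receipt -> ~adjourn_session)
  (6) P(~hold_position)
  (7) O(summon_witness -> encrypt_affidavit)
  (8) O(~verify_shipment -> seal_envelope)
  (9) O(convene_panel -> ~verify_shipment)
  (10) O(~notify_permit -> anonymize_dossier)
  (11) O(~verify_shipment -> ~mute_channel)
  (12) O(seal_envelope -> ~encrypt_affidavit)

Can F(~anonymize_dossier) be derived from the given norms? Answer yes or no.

No

Premise 10 is O(~notify_permit -> anonymize_dossier), but O(~notify_permit) is not derivable from the premises, so it does not yield O(anonymize_dossier).
No other premise forces O(anonymize_dossier). An ideal world satisfying every premise can still have ~anonymize_dossier true, so F(~anonymize_dossier) is not derivable.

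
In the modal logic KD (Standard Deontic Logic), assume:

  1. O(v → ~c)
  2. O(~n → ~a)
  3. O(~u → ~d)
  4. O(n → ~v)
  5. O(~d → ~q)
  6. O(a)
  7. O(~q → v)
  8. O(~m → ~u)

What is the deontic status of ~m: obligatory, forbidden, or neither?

Premise 6 gives O(a).
Premise 2, O(~n → ~a), contraposes to O(a → n); with O(a) we get O(n).
From O(n) and premise 4, O(n → ~v), we obtain O(~v).
Premise 7 is O(~q → v); contrapositively O(~v → q). Since O(~v) holds, K gives O(q).
The contrapositive of premise 5 (O(~d → ~q)) is O(q → d), and O(q) is already established, so O(d).
Premise 3, O(~u → ~d), contraposes to O(d → u); with O(d) we get O(u).
Premise 8 is O(~m → ~u); contrapositively O(u → m). Since O(u) holds, K gives O(m).
Premise 1 does not contribute to this derivation.
Thus O(m), which is F(~m): ~m is forbidden.

Forbidden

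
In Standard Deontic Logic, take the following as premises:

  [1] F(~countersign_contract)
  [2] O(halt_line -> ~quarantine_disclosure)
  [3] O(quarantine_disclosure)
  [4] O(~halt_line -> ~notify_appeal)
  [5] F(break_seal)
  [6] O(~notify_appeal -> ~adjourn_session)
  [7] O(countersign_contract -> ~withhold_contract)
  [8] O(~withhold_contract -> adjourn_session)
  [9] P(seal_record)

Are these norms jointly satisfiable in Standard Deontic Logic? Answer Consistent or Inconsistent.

F(~countersign_contract) at premise 1 means O(countersign_contract).
Applying K to premise 7 (O(countersign_contract -> ~withhold_contract)) and O(countersign_contract) yields O(~withhold_contract).
From O(~withhold_contract) and premise 8, O(~withhold_contract -> adjourn_session), we obtain O(adjourn_session).
Premise 6 is O(~notify_appeal -> ~adjourn_session); contrapositively O(adjourn_session -> notify_appeal). Since O(adjourn_session) holds, K gives O(notify_appeal).
Premise 4, O(~halt_line -> ~notify_appeal), contraposes to O(notify_appeal -> halt_line); with O(notify_appeal) we get O(halt_line).
Applying K to premise 2 (O(halt_line -> ~quarantine_disclosure)) and O(halt_line) yields O(~quarantine_disclosure).
But premise 3 directly asserts O(quarantine_disclosure).
We now have both O(~quarantine_disclosure) and O(quarantine_disclosure) — quarantine_disclosure is simultaneously obligatory and forbidden, violating the D-axiom.

Inconsistent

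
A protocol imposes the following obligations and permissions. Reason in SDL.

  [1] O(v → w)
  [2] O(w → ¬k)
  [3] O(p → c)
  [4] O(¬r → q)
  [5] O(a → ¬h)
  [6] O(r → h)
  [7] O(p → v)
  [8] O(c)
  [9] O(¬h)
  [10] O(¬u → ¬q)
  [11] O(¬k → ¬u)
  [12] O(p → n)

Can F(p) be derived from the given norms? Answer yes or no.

Yes

Premise 9 gives O(¬h).
Premise 6, O(r → h), contraposes to O(¬h → ¬r); with O(¬h) we get O(¬r).
Applying K to premise 4 (O(¬r → q)) and O(¬r) yields O(q).
Premise 10, O(¬u → ¬q), contraposes to O(q → u); with O(q) we get O(u).
Premise 11, O(¬k → ¬u), contraposes to O(u → k); with O(u) we get O(k).
Premise 2 is O(w → ¬k); contrapositively O(k → ¬w). Since O(k) holds, K gives O(¬w).
The contrapositive of premise 1 (O(v → w)) is O(¬w → ¬v), and O(¬w) is already established, so O(¬v).
The contrapositive of premise 7 (O(p → v)) is O(¬v → ¬p), and O(¬v) is already established, so O(¬p).
Premises 3, 5, 8, 12 do not contribute to this derivation.
So O(¬p) holds, i.e. F(p). The claim follows.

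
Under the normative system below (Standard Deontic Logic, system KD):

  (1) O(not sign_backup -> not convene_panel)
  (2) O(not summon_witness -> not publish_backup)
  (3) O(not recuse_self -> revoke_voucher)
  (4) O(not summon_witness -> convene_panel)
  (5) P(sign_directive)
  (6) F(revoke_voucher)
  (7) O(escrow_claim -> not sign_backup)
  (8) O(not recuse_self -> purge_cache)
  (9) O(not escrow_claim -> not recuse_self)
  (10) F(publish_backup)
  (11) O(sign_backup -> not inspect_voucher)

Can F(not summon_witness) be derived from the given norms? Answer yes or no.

Yes

Premise 6 is F(revoke_voucher), i.e. O(not revoke_voucher).
Premise 3, O(not recuse_self -> revoke_voucher), contraposes to O(not revoke_voucher -> recuse_self); with O(not revoke_voucher) we get O(recuse_self).
Premise 9, O(not escrow_claim -> not recuse_self), contraposes to O(recuse_self -> escrow_claim); with O(recuse_self) we get O(escrow_claim).
With premise 7, O(escrow_claim -> not sign_backup), the K-axiom yields O(not sign_backup).
With premise 1, O(not sign_backup -> not convene_panel), the K-axiom yields O(not convene_panel).
Premise 4 is O(not summon_witness -> convene_panel); contrapositively O(not convene_panel -> summon_witness). Since O(not convene_panel) holds, K gives O(summon_witness).
Premises 2, 5, 8, 10, 11 do not contribute to this derivation.
So O(summon_witness) holds, i.e. F(not summon_witness). The claim follows.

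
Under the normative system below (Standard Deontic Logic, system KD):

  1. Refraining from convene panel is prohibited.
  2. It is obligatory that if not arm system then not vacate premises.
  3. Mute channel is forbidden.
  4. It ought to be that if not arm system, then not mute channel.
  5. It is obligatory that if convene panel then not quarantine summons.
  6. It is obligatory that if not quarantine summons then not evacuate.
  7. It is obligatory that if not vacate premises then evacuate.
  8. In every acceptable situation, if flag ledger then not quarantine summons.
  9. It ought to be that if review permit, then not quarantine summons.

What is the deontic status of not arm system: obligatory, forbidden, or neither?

Forbidden

F(¬convene_panel) at premise 1 means O(convene_panel).
With premise 5, O(convene_panel → ¬quarantine_summons), the K-axiom yields O(¬quarantine_summons).
From O(¬quarantine_summons) and premise 6, O(¬quarantine_summons → ¬evacuate), we obtain O(¬evacuate).
Premise 7 is O(¬vacate_premises → evacuate); contrapositively O(¬evacuate → vacate_premises). Since O(¬evacuate) holds, K gives O(vacate_premises).
The contrapositive of premise 2 (O(¬arm_system → ¬vacate_premises)) is O(vacate_premises → arm_system), and O(vacate_premises) is already established, so O(arm_system).
Premises 3, 4, 8, 9 do not contribute to this derivation.
Thus O(arm_system), which is F(¬arm_system): ¬arm_system is forbidden.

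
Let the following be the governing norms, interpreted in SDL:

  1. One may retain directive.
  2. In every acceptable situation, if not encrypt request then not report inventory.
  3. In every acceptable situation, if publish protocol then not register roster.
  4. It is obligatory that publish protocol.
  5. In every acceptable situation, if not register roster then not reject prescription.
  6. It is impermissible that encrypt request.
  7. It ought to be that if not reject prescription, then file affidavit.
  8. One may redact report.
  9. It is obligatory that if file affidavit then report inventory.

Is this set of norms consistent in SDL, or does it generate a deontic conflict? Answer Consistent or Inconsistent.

Inconsistent

F(encrypt_request) at premise 6 means O(¬encrypt_request).
With premise 2, O(¬encrypt_request → ¬report_inventory), the K-axiom yields O(¬report_inventory).
The contrapositive of premise 9 (O(file_affidavit → report_inventory)) is O(¬report_inventory → ¬file_affidavit), and O(¬report_inventory) is already established, so O(¬file_affidavit).
The contrapositive of premise 7 (O(¬reject_prescription → file_affidavit)) is O(¬file_affidavit → reject_prescription), and O(¬file_affidavit) is already established, so O(reject_prescription).
Premise 5 is O(¬register_roster → ¬reject_prescription); contrapositively O(reject_prescription → register_roster). Since O(reject_prescription) holds, K gives O(register_roster).
The contrapositive of premise 3 (O(publish_protocol → ¬register_roster)) is O(register_roster → ¬publish_protocol), and O(register_roster) is already established, so O(¬publish_protocol).
But premise 4 directly asserts O(publish_protocol).
We now have both O(¬publish_protocol) and O(publish_protocol) — publish_protocol is simultaneously obligatory and forbidden, violating the D-axiom.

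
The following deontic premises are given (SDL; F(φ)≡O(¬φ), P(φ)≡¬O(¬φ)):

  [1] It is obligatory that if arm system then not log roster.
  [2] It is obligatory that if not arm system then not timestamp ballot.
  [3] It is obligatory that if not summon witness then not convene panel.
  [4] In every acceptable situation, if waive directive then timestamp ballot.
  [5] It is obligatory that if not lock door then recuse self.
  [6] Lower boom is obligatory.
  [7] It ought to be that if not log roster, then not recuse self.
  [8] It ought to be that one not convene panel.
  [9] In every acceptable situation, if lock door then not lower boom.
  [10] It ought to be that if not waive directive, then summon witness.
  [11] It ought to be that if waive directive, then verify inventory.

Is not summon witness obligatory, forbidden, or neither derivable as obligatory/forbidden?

Premise 6 gives O(lower_boom).
The contrapositive of premise 9 (O(lock_door → ¬lower_boom)) is O(lower_boom → ¬lock_door), and O(lower_boom) is already established, so O(¬lock_door).
With premise 5, O(¬lock_door → recuse_self), the K-axiom yields O(recuse_self).
Premise 7, O(¬log_roster → ¬recuse_self), contraposes to O(recuse_self → log_roster); with O(recuse_self) we get O(log_roster).
Premise 1, O(arm_system → ¬log_roster), contraposes to O(log_roster → ¬arm_system); with O(log_roster) we get O(¬arm_system).
From O(¬arm_system) and premise 2, O(¬arm_system → ¬timestamp_ballot), we obtain O(¬timestamp_ballot).
Premise 4, O(waive_directive → timestamp_ballot), contraposes to O(¬timestamp_ballot → ¬waive_directive); with O(¬timestamp_ballot) we get O(¬waive_directive).
With premise 10, O(¬waive_directive → summon_witness), the K-axiom yields O(summon_witness).
Premises 3, 8, 11 do not contribute to this derivation.
Thus O(summon_witness), which is F(¬summon_witness): ¬summon_witness is forbidden.

Forbidden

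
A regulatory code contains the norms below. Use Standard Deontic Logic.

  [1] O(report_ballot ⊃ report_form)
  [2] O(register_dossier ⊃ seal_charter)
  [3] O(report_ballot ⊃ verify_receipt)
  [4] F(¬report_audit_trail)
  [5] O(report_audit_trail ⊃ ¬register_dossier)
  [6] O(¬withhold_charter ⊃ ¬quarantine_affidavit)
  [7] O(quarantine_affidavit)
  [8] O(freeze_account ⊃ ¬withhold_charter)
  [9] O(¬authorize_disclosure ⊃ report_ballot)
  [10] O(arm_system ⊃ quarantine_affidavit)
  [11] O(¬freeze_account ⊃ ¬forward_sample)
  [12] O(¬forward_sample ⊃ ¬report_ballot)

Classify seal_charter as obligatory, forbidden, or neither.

Premise 2 is O(register_dossier ⊃ seal_charter), but O(register_dossier) is not derivable from the premises, so it does not yield O(seal_charter).
No premise or chain of K-axiom applications forces O(seal_charter), and none forces O(¬seal_charter). So seal_charter is neither obligatory nor forbidden under these norms.

Neither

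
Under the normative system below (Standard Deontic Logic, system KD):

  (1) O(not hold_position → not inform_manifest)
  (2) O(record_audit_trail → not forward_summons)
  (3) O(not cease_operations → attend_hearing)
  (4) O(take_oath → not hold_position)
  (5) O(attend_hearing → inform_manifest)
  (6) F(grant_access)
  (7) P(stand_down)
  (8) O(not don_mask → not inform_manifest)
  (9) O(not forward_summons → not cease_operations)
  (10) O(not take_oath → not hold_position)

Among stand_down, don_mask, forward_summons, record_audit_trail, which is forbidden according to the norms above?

Premises 4 and 10 are O(take_oath → not hold_position) and O(not take_oath → not hold_position); every ideal world satisfies take_oath or not take_oath, so in either case not hold_position holds — hence O(not hold_position).
From O(not hold_position) and premise 1, O(not hold_position → not inform_manifest), we obtain O(not inform_manifest).
The contrapositive of premise 5 (O(attend_hearing → inform_manifest)) is O(not inform_manifest → not attend_hearing), and O(not inform_manifest) is already established, so O(not attend_hearing).
The contrapositive of premise 3 (O(not cease_operations → attend_hearing)) is O(not attend_hearing → cease_operations), and O(not attend_hearing) is already established, so O(cease_operations).
Premise 9, O(not forward_summons → not cease_operations), contraposes to O(cease_operations → forward_summons); with O(cease_operations) we get O(forward_summons).
The contrapositive of premise 2 (O(record_audit_trail → not forward_summons)) is O(forward_summons → not record_audit_trail), and O(forward_summons) is already established, so O(not record_audit_trail).
So O(not record_audit_trail) holds, i.e. record_audit_trail is forbidden. None of the other listed options is forbidden under the premises.

record_audit_trail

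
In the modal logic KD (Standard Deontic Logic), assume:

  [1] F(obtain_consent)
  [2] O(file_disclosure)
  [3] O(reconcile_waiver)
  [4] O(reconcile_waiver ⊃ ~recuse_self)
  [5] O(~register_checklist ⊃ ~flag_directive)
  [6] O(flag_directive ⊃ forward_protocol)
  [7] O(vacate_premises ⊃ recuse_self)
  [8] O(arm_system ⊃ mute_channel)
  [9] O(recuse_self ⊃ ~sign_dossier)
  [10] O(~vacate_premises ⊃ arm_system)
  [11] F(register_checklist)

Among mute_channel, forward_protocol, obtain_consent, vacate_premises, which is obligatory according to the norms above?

mute_channel

Premise 3 gives O(reconcile_waiver).
With premise 4, O(reconcile_waiver ⊃ ~recuse_self), the K-axiom yields O(~recuse_self).
Premise 7 is O(vacate_premises ⊃ recuse_self); contrapositively O(~recuse_self ⊃ ~vacate_premises). Since O(~recuse_self) holds, K gives O(~vacate_premises).
From O(~vacate_premises) and premise 10, O(~vacate_premises ⊃ arm_system), we obtain O(arm_system).
Premise 8 is O(arm_system ⊃ mute_channel); since O(arm_system), deontic closure gives O(mute_channel).
So O(mute_channel) holds — mute_channel is obligatory. None of the other listed options is made obligatory by any chain of premises.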